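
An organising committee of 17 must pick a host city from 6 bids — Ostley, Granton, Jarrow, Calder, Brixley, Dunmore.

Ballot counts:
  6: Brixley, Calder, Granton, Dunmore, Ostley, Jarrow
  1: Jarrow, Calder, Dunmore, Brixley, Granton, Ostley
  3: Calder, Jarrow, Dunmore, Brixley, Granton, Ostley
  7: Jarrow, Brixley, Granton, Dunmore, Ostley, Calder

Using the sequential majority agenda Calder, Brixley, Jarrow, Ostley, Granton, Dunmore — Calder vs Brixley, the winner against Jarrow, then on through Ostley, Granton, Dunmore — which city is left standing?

Jarrow

Round 1: Calder vs Brixley — 4–13, Brixley advances.
Round 2: Brixley vs Jarrow — 6–11, Jarrow advances.
Round 3: Jarrow vs Ostley — 11–6, Jarrow advances.
Round 4: Jarrow vs Granton — 11–6, Jarrow advances.
Round 5: Jarrow vs Dunmore — 11–6, Jarrow advances.
Jarrow survives the agenda.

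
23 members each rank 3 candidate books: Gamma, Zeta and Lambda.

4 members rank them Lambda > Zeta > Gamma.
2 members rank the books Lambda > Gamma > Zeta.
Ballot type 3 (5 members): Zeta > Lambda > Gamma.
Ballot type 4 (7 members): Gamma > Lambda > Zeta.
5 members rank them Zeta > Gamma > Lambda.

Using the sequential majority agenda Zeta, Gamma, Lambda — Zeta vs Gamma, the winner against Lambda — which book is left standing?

Round 1: Zeta vs Gamma — 14–9, Zeta advances.
Round 2: Zeta vs Lambda — 10–13, Lambda advances.
The agenda winner is Lambda.

Lambda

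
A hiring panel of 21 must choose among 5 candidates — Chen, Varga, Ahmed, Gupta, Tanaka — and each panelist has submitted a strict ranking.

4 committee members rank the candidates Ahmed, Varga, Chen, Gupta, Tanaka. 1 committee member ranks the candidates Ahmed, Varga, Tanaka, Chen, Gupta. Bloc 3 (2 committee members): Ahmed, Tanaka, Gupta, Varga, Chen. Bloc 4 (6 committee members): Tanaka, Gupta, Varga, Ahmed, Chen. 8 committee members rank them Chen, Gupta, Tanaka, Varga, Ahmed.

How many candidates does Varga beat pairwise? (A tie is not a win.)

Varga against each rival (21 committee members):
Varga vs Chen: 13 to 8, Varga.
Varga vs Ahmed: Varga, 14–7.
Varga vs Gupta: Gupta wins 16–5.
Varga vs Tanaka: 5 to 16, Tanaka.
Varga beats Chen, Ahmed; loses to Gupta, Tanaka — 2 pairwise wins.

2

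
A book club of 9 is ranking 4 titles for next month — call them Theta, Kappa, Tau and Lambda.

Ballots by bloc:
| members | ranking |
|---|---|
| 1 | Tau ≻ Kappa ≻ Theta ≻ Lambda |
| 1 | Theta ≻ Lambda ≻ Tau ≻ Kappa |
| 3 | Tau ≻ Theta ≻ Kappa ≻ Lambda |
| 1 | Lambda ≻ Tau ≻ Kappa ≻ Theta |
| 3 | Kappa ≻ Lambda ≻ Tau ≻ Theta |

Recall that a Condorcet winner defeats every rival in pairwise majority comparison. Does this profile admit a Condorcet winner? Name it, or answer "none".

Head-to-head results (9 members):
Theta vs Kappa: 4 to 5, Kappa.
Theta vs Tau: 1 to 8, Tau.
Theta vs Lambda: 1+1+3 = 5 for Theta, 4 for Lambda — Theta by 5–4.
Kappa vs Tau: Kappa preferred on 3 ballots; Tau wins 6–3.
Kappa vs Lambda: 1+3+3 = 7 for Kappa, 2 for Lambda — Kappa by 7–2.
Tau vs Lambda: Tau is ranked higher on 1+3 = 4 ballots, Lambda on 5. Lambda wins 5–4.
Each book drops at least one matchup (Theta loses to Kappa; Kappa loses to Tau; Tau loses to Lambda; Lambda loses to Theta); the cycle Theta → Lambda → Tau → Theta rules out a Condorcet winner.

none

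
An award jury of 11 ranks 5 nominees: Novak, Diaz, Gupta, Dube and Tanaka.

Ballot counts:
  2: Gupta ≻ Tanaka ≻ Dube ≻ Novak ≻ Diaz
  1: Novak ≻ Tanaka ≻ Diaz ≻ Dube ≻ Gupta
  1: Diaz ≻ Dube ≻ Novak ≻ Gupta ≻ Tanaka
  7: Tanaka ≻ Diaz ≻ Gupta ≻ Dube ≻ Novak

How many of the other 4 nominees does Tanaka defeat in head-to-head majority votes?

4

Tanaka against each rival (11 jurors):
Tanaka vs Novak: Tanaka, 9–2.
Tanaka vs Diaz: 10 to 1, Tanaka.
Tanaka vs Gupta: Tanaka preferred on 1+7 = 8 ballots; Tanaka wins 8–3.
Tanaka vs Dube: 10 to 1, Tanaka.
Tanaka beats Novak, Diaz, Gupta, Dube — 4 pairwise wins.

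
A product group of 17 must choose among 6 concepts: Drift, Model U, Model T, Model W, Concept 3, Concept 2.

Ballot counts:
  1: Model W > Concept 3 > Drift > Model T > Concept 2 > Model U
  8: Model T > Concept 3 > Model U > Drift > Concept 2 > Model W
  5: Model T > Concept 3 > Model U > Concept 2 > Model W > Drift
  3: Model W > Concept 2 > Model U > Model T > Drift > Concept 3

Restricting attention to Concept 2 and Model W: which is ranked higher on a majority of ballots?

Concept 2

Ballots ranking Concept 2 above Model W: 8 + 5 = 13.
Ballots ranking Model W above Concept 2: 17 − 13 = 4.
Concept 2 wins the head-to-head 13–4.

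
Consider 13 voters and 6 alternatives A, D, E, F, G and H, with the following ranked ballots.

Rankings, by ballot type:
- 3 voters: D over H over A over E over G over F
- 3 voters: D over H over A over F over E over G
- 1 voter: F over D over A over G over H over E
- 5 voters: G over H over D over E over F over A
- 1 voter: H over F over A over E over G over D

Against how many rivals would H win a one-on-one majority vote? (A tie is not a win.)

4

H against each rival (13 voters):
H–A: H 12–1.
H vs D: 6 to 7, D.
H vs E: 3+3+1+5+1 = 13 for H, 0 for E — H by 13–0.
H vs F: H preferred on 3+3+5+1 = 12 ballots; H wins 12–1.
H vs G: H is ranked higher on 3+3+1 = 7 ballots, G on 6. H wins 7–6.
H beats A, E, F, G; loses to D — 4 pairwise wins.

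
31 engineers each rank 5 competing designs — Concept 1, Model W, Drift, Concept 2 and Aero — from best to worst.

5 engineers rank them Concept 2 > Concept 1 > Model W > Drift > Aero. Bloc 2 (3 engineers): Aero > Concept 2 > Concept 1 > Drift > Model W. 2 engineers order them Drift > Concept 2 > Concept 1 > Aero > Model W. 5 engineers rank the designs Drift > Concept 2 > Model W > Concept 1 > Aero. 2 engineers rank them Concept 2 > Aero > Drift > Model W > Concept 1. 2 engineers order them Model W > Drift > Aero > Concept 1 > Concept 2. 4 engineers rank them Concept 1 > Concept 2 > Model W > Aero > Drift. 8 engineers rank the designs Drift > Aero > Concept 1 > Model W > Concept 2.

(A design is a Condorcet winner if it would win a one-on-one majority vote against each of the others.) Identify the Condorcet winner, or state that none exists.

Pairwise majorities:
Concept 1 vs Model W: Concept 1 wins 22–9.
Concept 1 vs Drift: Drift wins 19–12.
Concept 1 vs Concept 2: Concept 2 wins 17–14.
Concept 1 vs Aero: Concept 1, 16–15.
Model W vs Drift: Drift wins 20–11.
Model W vs Concept 2: Concept 2, 21–10.
Model W–Aero: Model W 16–15.
Drift vs Concept 2: Drift wins 17–14.
Drift vs Aero: Drift, 22–9.
Concept 2 vs Aero: Concept 2 wins 18–13.
Drift beats each of Concept 1, Model W, Concept 2, Aero — Drift is the Condorcet winner.

Drift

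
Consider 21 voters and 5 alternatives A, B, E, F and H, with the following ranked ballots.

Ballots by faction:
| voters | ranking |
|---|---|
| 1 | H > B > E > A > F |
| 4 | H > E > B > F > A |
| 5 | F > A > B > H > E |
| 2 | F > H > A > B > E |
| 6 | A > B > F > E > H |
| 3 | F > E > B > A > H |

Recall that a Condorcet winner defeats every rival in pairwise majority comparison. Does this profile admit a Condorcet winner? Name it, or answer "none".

none

Pairwise majorities:
A vs B: A is ranked higher on 5+2+6 = 13 ballots, B on 8. A wins 13–8.
A vs E: A is ranked higher on 5+2+6 = 13 ballots, E on 8. A wins 13–8.
A vs F: 1+6 = 7 for A, 14 for F — F by 14–7.
A vs H: 14 to 7, A.
B vs E: B is ranked higher on 1+5+2+6 = 14 ballots, E on 7. B wins 14–7.
B vs F: B preferred on 1+4+6 = 11 ballots; B wins 11–10.
B vs H: B preferred on 5+6+3 = 14 ballots; B wins 14–7.
E vs F: 5 to 16, F.
E vs H: 6+3 = 9 for E, 12 for H — H by 12–9.
F vs H: F is ranked higher on 5+2+6+3 = 16 ballots, H on 5. F wins 16–5.
Every alternative loses at least once (A loses to F; B loses to A; E loses to A; F loses to B; H loses to A). The majority relation contains the cycle A > B > F > A, so there is no Condorcet winner.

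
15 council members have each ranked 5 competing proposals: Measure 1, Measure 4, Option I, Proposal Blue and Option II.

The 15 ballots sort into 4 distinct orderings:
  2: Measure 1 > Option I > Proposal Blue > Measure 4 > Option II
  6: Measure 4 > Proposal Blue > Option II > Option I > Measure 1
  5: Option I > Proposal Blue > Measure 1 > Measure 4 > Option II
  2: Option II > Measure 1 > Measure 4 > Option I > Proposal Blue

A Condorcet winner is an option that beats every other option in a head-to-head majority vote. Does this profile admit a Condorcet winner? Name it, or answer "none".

Head-to-head results (15 council members):
Measure 1–Measure 4: Measure 1 9–6.
Measure 1 vs Option I: Option I, 11–4.
Measure 1 vs Proposal Blue: Proposal Blue wins 11–4.
Measure 1–Option II: Option II 8–7.
Measure 4 vs Option I: Measure 4, 8–7.
Measure 4 vs Proposal Blue: Measure 4 wins 8–7.
Measure 4 vs Option II: Measure 4, 13–2.
Option I vs Proposal Blue: Option I, 9–6.
Option I–Option II: Option II 8–7.
Proposal Blue–Option II: Proposal Blue 13–2.
Every option loses at least once (Measure 1 loses to Option I; Measure 4 loses to Measure 1; Option I loses to Measure 4; Proposal Blue loses to Measure 4; Option II loses to Measure 4). The majority relation contains the cycle Measure 1 beats Measure 4 beats Option I beats Measure 1, so there is no Condorcet winner.

none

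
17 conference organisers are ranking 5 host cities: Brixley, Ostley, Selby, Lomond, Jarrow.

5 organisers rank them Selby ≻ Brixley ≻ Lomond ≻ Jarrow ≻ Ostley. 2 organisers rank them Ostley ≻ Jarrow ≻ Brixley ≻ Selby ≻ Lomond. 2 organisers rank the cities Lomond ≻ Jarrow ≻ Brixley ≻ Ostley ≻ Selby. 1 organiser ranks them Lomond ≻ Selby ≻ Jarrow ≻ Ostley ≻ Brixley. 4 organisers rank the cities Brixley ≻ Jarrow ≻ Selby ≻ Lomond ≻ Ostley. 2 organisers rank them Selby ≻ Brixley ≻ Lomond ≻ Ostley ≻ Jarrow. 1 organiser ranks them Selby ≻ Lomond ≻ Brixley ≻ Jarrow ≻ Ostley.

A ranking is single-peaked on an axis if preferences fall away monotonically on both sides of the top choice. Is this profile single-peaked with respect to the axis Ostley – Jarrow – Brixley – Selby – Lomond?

no

Axis positions: Ostley=1, Jarrow=2, Brixley=3, Selby=4, Lomond=5.
Cluster 1 (peak Selby at position 4): ranking walks positions 4-3-5-2-1, expanding outward from the peak — single-peaked.
Cluster 2 (peak Ostley at position 1): ranking walks positions 1-2-3-4-5, expanding outward from the peak — single-peaked.
Cluster 3: ranking walks positions 5-2-3-1-4; Jarrow is ranked above Selby even though Selby lies between Jarrow and the peak Lomond on the axis — preferences dip and rise again. Not single-peaked.
Cluster 4: ranking walks positions 5-4-2-1-3; Jarrow is ranked above Brixley even though Brixley lies between Jarrow and the peak Lomond on the axis — preferences dip and rise again. Not single-peaked.
Cluster 5 (peak Brixley at position 3): ranking walks positions 3-2-4-5-1, expanding outward from the peak — single-peaked.
Cluster 6: ranking walks positions 4-3-5-1-2; Ostley is ranked above Jarrow even though Jarrow lies between Ostley and the peak Selby on the axis — preferences dip and rise again. Not single-peaked.
Cluster 7 (peak Selby at position 4): ranking walks positions 4-5-3-2-1, expanding outward from the peak — single-peaked.
Cluster 3 violates single-peakedness, so the profile is not single-peaked on this axis.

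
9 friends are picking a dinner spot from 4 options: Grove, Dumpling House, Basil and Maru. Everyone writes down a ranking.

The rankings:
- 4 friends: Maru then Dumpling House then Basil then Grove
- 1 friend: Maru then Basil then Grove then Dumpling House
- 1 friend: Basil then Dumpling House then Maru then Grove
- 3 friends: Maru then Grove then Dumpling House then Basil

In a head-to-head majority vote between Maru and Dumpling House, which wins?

Maru

Ballots ranking Maru above Dumpling House: 4 + 1 + 3 = 8.
Ballots ranking Dumpling House above Maru: 9 − 8 = 1.
Maru wins the head-to-head 8–1.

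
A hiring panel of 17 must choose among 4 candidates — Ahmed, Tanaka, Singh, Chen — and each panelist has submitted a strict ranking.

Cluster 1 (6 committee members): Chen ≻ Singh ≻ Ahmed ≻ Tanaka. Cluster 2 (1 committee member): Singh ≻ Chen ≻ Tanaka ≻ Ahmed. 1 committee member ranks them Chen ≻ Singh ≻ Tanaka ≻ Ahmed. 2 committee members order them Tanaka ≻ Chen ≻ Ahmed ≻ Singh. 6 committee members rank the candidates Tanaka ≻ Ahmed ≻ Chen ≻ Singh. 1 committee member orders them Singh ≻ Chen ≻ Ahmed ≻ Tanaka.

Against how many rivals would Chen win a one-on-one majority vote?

Chen against each rival (17 committee members):
Chen vs Ahmed: Chen is ranked higher on 6+1+1+2+1 = 11 ballots, Ahmed on 6. Chen wins 11–6.
Chen vs Tanaka: Chen, 9–8.
Chen–Singh: Chen 15–2.
Chen beats Ahmed, Tanaka, Singh — 3 pairwise wins.

3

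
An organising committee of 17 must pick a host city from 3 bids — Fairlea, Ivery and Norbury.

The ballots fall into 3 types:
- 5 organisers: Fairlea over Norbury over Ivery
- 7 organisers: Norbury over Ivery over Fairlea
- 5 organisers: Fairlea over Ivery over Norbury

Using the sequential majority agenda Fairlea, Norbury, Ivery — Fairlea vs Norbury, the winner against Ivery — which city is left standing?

Fairlea

Round 1: Fairlea vs Norbury — 10–7, Fairlea advances.
Round 2: Fairlea vs Ivery — 10–7, Fairlea advances.
Fairlea survives the agenda.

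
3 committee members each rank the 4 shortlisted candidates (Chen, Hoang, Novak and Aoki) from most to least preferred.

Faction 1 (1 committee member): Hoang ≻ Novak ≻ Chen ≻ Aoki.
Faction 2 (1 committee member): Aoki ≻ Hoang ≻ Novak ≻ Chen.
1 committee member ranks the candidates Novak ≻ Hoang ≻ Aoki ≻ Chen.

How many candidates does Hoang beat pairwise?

Hoang against each rival (3 committee members):
Hoang–Chen: Hoang 3–0.
Hoang vs Novak: Hoang preferred on 1+1 = 2 ballots; Hoang wins 2–1.
Hoang vs Aoki: Hoang, 2–1.
Hoang beats Chen, Novak, Aoki — 3 pairwise wins.

3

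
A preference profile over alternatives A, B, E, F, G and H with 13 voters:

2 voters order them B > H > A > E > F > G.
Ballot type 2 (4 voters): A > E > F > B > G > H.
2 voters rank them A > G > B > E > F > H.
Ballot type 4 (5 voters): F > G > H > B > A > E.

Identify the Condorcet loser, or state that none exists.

none

Head-to-head results (13 voters):
A vs B: A preferred on 4+2 = 6 ballots; B wins 7–6.
A–E: A 13–0.
A vs F: 8 to 5, A.
A vs G: 8 to 5, A.
A vs H: A is ranked higher on 4+2 = 6 ballots, H on 7. H wins 7–6.
B–E: B 9–4.
B–F: F 9–4.
B vs G: B preferred on 2+4 = 6 ballots; G wins 7–6.
B vs H: B, 8–5.
E vs F: 2+4+2 = 8 for E, 5 for F — E by 8–5.
E–G: G 7–6.
E vs H: 6 to 7, H.
F–G: F 11–2.
F vs H: 11 to 2, F.
G vs H: G wins 11–2.
Each alternative has at least one pairwise win (A beats E; B beats A; E beats F; F beats B; G beats B; H beats A) — no Condorcet loser.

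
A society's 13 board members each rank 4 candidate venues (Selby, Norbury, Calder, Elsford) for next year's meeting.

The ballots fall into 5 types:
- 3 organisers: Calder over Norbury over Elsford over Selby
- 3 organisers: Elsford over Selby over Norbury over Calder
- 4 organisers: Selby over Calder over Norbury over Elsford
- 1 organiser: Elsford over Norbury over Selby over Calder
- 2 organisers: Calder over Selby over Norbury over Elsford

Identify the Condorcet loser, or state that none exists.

none

Head-to-head results (13 organisers):
Selby vs Norbury: 9 to 4, Selby.
Selby–Calder: Selby 8–5.
Selby–Elsford: Elsford 7–6.
Norbury vs Calder: Calder wins 9–4.
Norbury vs Elsford: 3+4+2 = 9 for Norbury, 4 for Elsford — Norbury by 9–4.
Calder vs Elsford: 3+4+2 = 9 for Calder, 4 for Elsford — Calder by 9–4.
No city is winless: Selby beats Norbury; Norbury beats Elsford; Calder beats Norbury; Elsford beats Selby. There is no Condorcet loser.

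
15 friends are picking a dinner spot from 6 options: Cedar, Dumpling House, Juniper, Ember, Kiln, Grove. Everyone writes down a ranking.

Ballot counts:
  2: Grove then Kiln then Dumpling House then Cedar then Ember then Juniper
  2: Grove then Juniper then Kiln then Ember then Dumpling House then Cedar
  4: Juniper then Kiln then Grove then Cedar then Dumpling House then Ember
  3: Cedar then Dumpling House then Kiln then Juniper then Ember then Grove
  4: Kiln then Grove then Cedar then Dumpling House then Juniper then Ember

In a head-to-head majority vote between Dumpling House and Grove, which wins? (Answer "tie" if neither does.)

Ballots ranking Dumpling House above Grove: 3.
Ballots ranking Grove above Dumpling House: 15 − 3 = 12.
Grove wins the head-to-head 12–3.

Grove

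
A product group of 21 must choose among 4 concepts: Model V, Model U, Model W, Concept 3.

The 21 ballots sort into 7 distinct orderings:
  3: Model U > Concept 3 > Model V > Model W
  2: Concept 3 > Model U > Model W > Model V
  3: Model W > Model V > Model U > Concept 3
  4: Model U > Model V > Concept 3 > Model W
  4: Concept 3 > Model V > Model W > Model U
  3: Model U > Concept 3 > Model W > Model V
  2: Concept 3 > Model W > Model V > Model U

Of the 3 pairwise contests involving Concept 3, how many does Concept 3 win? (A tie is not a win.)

2

Concept 3 against each rival (21 engineers):
Concept 3 vs Model V: Concept 3 wins 14–7.
Concept 3–Model U: Model U 13–8.
Concept 3–Model W: Concept 3 18–3.
Concept 3 beats Model V, Model W; loses to Model U — 2 pairwise wins.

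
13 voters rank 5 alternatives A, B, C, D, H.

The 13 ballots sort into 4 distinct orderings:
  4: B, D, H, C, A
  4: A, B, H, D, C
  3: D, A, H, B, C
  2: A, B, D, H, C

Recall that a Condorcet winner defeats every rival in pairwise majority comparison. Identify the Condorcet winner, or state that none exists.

none

Pairwise majorities:
A vs B: A wins 9–4.
A–C: A 9–4.
A–D: D 7–6.
A vs H: A wins 9–4.
B vs C: B, 13–0.
B vs D: B, 10–3.
B–H: B 10–3.
C vs D: D, 13–0.
C vs H: H wins 13–0.
D vs H: D, 9–4.
Every alternative loses at least once (A loses to D; B loses to A; C loses to A; D loses to B; H loses to A). The majority relation contains the cycle A beats B beats D beats A, so there is no Condorcet winner.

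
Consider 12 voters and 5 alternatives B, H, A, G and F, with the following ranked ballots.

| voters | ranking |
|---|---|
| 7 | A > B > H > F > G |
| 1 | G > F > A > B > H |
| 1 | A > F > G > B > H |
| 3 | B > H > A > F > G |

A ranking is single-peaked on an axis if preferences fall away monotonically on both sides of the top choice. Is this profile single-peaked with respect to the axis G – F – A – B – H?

Axis positions: G=1, F=2, A=3, B=4, H=5.
Cluster 1 (peak A at position 3): ranking walks positions 3-4-5-2-1, expanding outward from the peak — single-peaked.
Cluster 2 (peak G at position 1): ranking walks positions 1-2-3-4-5, expanding outward from the peak — single-peaked.
Cluster 3 (peak A at position 3): ranking walks positions 3-2-1-4-5, expanding outward from the peak — single-peaked.
Cluster 4 (peak B at position 4): ranking walks positions 4-5-3-2-1, expanding outward from the peak — single-peaked.
Every ranking is single-peaked on this axis.

yes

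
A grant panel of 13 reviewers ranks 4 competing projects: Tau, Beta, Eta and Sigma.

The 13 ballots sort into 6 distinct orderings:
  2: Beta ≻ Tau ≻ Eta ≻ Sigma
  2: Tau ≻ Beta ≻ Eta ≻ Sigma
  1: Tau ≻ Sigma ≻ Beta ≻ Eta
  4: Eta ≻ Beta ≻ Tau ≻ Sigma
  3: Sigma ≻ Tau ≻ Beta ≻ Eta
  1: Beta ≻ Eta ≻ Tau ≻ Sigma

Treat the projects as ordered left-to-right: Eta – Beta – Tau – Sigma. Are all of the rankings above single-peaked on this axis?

Axis positions: Eta=1, Beta=2, Tau=3, Sigma=4.
Bloc 1 (peak Beta at position 2): ranking walks positions 2-3-1-4, expanding outward from the peak — single-peaked.
Bloc 2 (peak Tau at position 3): ranking walks positions 3-2-1-4, expanding outward from the peak — single-peaked.
Bloc 3 (peak Tau at position 3): ranking walks positions 3-4-2-1, expanding outward from the peak — single-peaked.
Bloc 4 (peak Eta at position 1): ranking walks positions 1-2-3-4, expanding outward from the peak — single-peaked.
Bloc 5 (peak Sigma at position 4): ranking walks positions 4-3-2-1, expanding outward from the peak — single-peaked.
Bloc 6 (peak Beta at position 2): ranking walks positions 2-1-3-4, expanding outward from the peak — single-peaked.
Every ranking is single-peaked on this axis.

yes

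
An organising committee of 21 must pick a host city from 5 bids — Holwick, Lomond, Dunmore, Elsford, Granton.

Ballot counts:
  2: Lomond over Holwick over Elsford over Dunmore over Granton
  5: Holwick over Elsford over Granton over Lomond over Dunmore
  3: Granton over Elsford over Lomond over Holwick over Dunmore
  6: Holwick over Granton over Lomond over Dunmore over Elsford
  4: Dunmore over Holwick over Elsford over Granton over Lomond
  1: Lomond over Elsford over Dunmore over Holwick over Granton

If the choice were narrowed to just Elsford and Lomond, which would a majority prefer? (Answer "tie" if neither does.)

Elsford

Ballots ranking Elsford above Lomond: 5 + 3 + 4 = 12.
Ballots ranking Lomond above Elsford: 21 − 12 = 9.
Elsford wins the head-to-head 12–9.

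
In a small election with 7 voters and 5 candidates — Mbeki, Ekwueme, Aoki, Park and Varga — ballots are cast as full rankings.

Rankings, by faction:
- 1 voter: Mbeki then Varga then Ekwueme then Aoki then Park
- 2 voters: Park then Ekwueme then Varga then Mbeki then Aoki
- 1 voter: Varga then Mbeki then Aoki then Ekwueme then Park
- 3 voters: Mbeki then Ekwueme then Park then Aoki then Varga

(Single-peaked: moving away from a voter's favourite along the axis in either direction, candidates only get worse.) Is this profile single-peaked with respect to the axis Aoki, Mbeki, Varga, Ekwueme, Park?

Axis positions: Aoki=1, Mbeki=2, Varga=3, Ekwueme=4, Park=5.
Faction 1 (peak Mbeki at position 2): ranking walks positions 2-3-4-1-5, expanding outward from the peak — single-peaked.
Faction 2 (peak Park at position 5): ranking walks positions 5-4-3-2-1, expanding outward from the peak — single-peaked.
Faction 3 (peak Varga at position 3): ranking walks positions 3-2-1-4-5, expanding outward from the peak — single-peaked.
Faction 4: ranking walks positions 2-4-5-1-3; Ekwueme is ranked above Varga even though Varga lies between Ekwueme and the peak Mbeki on the axis — preferences dip and rise again. Not single-peaked.
Faction 4 violates single-peakedness, so the profile is not single-peaked on this axis.

no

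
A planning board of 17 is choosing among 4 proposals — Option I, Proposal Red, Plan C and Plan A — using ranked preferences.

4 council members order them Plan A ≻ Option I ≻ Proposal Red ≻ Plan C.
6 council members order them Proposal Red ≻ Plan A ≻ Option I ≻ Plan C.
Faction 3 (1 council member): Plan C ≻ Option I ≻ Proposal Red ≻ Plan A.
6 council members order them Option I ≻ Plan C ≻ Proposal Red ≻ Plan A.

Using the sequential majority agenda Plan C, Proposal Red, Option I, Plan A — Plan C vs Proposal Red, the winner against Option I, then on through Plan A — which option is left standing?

Plan A

Round 1: Plan C vs Proposal Red — 7–10, Proposal Red advances.
Round 2: Proposal Red vs Option I — 6–11, Option I advances.
Round 3: Option I vs Plan A — 7–10, Plan A advances.
The agenda winner is Plan A.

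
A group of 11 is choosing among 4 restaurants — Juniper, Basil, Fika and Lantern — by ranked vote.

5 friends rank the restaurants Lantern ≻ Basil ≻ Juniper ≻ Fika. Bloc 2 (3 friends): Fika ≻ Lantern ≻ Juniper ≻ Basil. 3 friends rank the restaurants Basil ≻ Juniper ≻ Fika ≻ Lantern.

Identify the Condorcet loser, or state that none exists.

none

Pairwise majorities:
Juniper vs Basil: 3 for Juniper, 8 for Basil — Basil by 8–3.
Juniper vs Fika: 5+3 = 8 for Juniper, 3 for Fika — Juniper by 8–3.
Juniper vs Lantern: Lantern wins 8–3.
Basil vs Fika: Basil, 8–3.
Basil vs Lantern: Basil preferred on 3 ballots; Lantern wins 8–3.
Fika vs Lantern: Fika wins 6–5.
Each restaurant has at least one pairwise win (Juniper beats Fika; Basil beats Juniper; Fika beats Lantern; Lantern beats Juniper) — no Condorcet loser.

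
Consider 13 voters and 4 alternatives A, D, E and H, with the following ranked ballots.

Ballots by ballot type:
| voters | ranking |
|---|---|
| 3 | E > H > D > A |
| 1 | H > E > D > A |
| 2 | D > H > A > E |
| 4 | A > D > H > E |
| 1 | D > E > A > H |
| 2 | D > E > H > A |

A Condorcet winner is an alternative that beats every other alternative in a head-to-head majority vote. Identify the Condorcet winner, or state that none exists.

D

Head-to-head results (13 voters):
A vs D: 4 to 9, D.
A vs E: A is ranked higher on 2+4 = 6 ballots, E on 7. E wins 7–6.
A vs H: 4+1 = 5 for A, 8 for H — H by 8–5.
D vs E: 9 to 4, D.
D vs H: D preferred on 2+4+1+2 = 9 ballots; D wins 9–4.
E vs H: E is ranked higher on 3+1+2 = 6 ballots, H on 7. H wins 7–6.
D beats each of A, E, H — D is the Condorcet winner.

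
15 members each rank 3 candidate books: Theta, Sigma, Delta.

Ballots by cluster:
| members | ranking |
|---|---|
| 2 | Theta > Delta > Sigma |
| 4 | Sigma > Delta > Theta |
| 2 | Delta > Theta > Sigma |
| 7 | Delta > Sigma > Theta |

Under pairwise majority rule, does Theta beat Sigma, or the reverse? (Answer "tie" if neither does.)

Ballots ranking Theta above Sigma: 2 + 2 = 4.
Ballots ranking Sigma above Theta: 15 − 4 = 11.
Sigma wins the head-to-head 11–4.

Sigma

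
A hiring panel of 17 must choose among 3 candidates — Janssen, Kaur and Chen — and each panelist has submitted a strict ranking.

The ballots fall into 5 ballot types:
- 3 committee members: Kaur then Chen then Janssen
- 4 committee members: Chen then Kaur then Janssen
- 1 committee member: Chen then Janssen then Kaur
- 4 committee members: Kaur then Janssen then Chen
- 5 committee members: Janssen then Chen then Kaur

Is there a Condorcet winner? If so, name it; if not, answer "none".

Head-to-head results (17 committee members):
Janssen vs Kaur: Kaur, 11–6.
Janssen vs Chen: Janssen wins 9–8.
Kaur vs Chen: Kaur preferred on 3+4 = 7 ballots; Chen wins 10–7.
Each candidate drops at least one matchup (Janssen loses to Kaur; Kaur loses to Chen; Chen loses to Janssen); the cycle Janssen → Chen → Kaur → Janssen rules out a Condorcet winner.

none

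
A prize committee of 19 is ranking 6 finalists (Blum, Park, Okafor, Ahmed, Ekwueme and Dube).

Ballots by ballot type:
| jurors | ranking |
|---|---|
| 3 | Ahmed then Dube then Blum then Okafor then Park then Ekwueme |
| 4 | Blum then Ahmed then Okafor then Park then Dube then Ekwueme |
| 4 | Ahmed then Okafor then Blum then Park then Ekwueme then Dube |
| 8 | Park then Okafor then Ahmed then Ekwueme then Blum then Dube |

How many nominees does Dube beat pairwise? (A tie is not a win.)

Dube against each rival (19 jurors):
Dube vs Blum: Blum wins 16–3.
Dube vs Park: Park wins 16–3.
Dube vs Okafor: 3 to 16, Okafor.
Dube vs Ahmed: Dube preferred on 0 ballots; Ahmed wins 19–0.
Dube vs Ekwueme: Dube is ranked higher on 3+4 = 7 ballots, Ekwueme on 12. Ekwueme wins 12–7.
Dube beats no one; loses to Blum, Park, Okafor, Ahmed, Ekwueme — 0 pairwise wins.

0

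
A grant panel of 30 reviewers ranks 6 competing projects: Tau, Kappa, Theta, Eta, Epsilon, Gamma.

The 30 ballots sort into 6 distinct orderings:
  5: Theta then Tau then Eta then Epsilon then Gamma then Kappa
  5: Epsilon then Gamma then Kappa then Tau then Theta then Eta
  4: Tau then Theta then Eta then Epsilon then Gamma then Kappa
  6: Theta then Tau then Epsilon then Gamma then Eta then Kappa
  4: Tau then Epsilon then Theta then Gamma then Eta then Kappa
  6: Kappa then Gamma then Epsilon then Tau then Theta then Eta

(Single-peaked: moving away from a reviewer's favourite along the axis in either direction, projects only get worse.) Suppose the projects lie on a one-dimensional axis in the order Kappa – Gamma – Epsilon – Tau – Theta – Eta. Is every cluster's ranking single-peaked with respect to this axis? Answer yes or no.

yes

Axis positions: Kappa=1, Gamma=2, Epsilon=3, Tau=4, Theta=5, Eta=6.
Cluster 1 (peak Theta at position 5): ranking walks positions 5-4-6-3-2-1, expanding outward from the peak — single-peaked.
Cluster 2 (peak Epsilon at position 3): ranking walks positions 3-2-1-4-5-6, expanding outward from the peak — single-peaked.
Cluster 3 (peak Tau at position 4): ranking walks positions 4-5-6-3-2-1, expanding outward from the peak — single-peaked.
Cluster 4 (peak Theta at position 5): ranking walks positions 5-4-3-2-6-1, expanding outward from the peak — single-peaked.
Cluster 5 (peak Tau at position 4): ranking walks positions 4-3-5-2-6-1, expanding outward from the peak — single-peaked.
Cluster 6 (peak Kappa at position 1): ranking walks positions 1-2-3-4-5-6, expanding outward from the peak — single-peaked.
Every ranking is single-peaked on this axis.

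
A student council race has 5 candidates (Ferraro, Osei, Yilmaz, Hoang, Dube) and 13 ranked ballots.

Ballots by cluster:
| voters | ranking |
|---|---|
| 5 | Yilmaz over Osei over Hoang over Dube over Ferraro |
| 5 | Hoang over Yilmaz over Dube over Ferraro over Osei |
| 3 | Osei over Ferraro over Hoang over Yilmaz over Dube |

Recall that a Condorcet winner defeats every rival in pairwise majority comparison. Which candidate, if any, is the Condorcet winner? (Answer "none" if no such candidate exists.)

Head-to-head results (13 voters):
Ferraro vs Osei: 5 for Ferraro, 8 for Osei — Osei by 8–5.
Ferraro vs Yilmaz: 3 to 10, Yilmaz.
Ferraro vs Hoang: 3 for Ferraro, 10 for Hoang — Hoang by 10–3.
Ferraro vs Dube: Dube wins 10–3.
Osei vs Yilmaz: Yilmaz wins 10–3.
Osei vs Hoang: Osei, 8–5.
Osei–Dube: Osei 8–5.
Yilmaz vs Hoang: 5 for Yilmaz, 8 for Hoang — Hoang by 8–5.
Yilmaz vs Dube: Yilmaz preferred on 5+5+3 = 13 ballots; Yilmaz wins 13–0.
Hoang–Dube: Hoang 13–0.
Every candidate loses at least once (Ferraro loses to Osei; Osei loses to Yilmaz; Yilmaz loses to Hoang; Hoang loses to Osei; Dube loses to Osei). The majority relation contains the cycle Osei > Hoang > Yilmaz > Osei, so there is no Condorcet winner.

none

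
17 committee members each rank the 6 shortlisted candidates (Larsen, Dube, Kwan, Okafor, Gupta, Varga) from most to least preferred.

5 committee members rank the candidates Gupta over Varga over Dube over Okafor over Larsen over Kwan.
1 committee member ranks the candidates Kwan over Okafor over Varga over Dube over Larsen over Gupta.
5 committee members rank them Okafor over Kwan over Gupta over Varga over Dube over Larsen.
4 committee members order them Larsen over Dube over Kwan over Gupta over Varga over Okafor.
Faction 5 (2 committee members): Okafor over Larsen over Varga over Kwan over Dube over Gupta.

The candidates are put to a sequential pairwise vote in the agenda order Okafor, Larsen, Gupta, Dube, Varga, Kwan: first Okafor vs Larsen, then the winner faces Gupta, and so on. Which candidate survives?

Kwan

Round 1: Okafor vs Larsen — 13–4, Okafor advances.
Round 2: Okafor vs Gupta — 8–9, Gupta advances.
Round 3: Gupta vs Dube — 10–7, Gupta advances.
Round 4: Gupta vs Varga — 14–3, Gupta advances.
Round 5: Gupta vs Kwan — 5–12, Kwan advances.
The agenda winner is Kwan.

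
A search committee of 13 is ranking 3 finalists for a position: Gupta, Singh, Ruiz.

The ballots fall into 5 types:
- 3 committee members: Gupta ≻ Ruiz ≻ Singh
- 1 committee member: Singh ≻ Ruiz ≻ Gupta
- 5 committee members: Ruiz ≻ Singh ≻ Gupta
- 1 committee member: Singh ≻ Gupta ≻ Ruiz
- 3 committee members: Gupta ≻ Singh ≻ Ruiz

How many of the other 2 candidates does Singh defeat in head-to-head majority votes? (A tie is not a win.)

1

Singh against each rival (13 committee members):
Singh vs Gupta: Singh, 7–6.
Singh vs Ruiz: Singh preferred on 1+1+3 = 5 ballots; Ruiz wins 8–5.
Singh beats Gupta; loses to Ruiz — 1 pairwise win.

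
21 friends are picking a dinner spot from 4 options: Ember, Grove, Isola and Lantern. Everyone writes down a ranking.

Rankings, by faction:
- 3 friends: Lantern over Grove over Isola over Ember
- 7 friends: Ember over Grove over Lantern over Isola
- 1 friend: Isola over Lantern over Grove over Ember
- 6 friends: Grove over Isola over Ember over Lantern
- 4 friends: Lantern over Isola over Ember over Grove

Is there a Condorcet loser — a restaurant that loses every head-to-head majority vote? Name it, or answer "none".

Pairwise majorities:
Ember vs Grove: Ember, 11–10.
Ember vs Isola: Ember preferred on 7 ballots; Isola wins 14–7.
Ember vs Lantern: Ember wins 13–8.
Grove vs Isola: Grove, 16–5.
Grove vs Lantern: 13 to 8, Grove.
Isola vs Lantern: Isola is ranked higher on 1+6 = 7 ballots, Lantern on 14. Lantern wins 14–7.
No restaurant is winless: Ember beats Grove; Grove beats Isola; Isola beats Ember; Lantern beats Isola. There is no Condorcet loser.

none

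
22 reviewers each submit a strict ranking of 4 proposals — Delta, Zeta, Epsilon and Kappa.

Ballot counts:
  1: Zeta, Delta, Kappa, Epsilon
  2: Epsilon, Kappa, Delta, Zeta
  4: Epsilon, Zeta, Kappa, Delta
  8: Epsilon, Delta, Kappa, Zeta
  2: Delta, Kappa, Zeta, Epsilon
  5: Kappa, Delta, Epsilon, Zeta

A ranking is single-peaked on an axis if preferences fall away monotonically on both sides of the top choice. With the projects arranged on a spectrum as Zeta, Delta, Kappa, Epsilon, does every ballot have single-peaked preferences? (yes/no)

no

Axis positions: Zeta=1, Delta=2, Kappa=3, Epsilon=4.
Group 1 (peak Zeta at position 1): ranking walks positions 1-2-3-4, expanding outward from the peak — single-peaked.
Group 2 (peak Epsilon at position 4): ranking walks positions 4-3-2-1, expanding outward from the peak — single-peaked.
Group 3: ranking walks positions 4-1-3-2; Zeta is ranked above Kappa even though Kappa lies between Zeta and the peak Epsilon on the axis — preferences dip and rise again. Not single-peaked.
Group 4: ranking walks positions 4-2-3-1; Delta is ranked above Kappa even though Kappa lies between Delta and the peak Epsilon on the axis — preferences dip and rise again. Not single-peaked.
Group 5 (peak Delta at position 2): ranking walks positions 2-3-1-4, expanding outward from the peak — single-peaked.
Group 6 (peak Kappa at position 3): ranking walks positions 3-2-4-1, expanding outward from the peak — single-peaked.
Group 3 violates single-peakedness, so the profile is not single-peaked on this axis.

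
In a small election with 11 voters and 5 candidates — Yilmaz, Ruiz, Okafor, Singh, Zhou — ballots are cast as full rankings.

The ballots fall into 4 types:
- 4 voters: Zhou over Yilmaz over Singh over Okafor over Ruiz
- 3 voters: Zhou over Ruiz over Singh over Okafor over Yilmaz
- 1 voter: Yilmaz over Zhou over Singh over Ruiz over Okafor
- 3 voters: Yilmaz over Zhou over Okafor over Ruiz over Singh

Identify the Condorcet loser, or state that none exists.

none

Head-to-head results (11 voters):
Yilmaz vs Ruiz: Yilmaz preferred on 4+1+3 = 8 ballots; Yilmaz wins 8–3.
Yilmaz vs Okafor: Yilmaz is ranked higher on 4+1+3 = 8 ballots, Okafor on 3. Yilmaz wins 8–3.
Yilmaz vs Singh: Yilmaz wins 8–3.
Yilmaz vs Zhou: Yilmaz preferred on 1+3 = 4 ballots; Zhou wins 7–4.
Ruiz vs Okafor: 3+1 = 4 for Ruiz, 7 for Okafor — Okafor by 7–4.
Ruiz vs Singh: Ruiz wins 6–5.
Ruiz vs Zhou: Zhou wins 11–0.
Okafor vs Singh: 3 for Okafor, 8 for Singh — Singh by 8–3.
Okafor vs Zhou: Zhou wins 11–0.
Singh vs Zhou: Zhou wins 11–0.
No candidate is winless: Yilmaz beats Ruiz; Ruiz beats Singh; Okafor beats Ruiz; Singh beats Okafor; Zhou beats Yilmaz. There is no Condorcet loser.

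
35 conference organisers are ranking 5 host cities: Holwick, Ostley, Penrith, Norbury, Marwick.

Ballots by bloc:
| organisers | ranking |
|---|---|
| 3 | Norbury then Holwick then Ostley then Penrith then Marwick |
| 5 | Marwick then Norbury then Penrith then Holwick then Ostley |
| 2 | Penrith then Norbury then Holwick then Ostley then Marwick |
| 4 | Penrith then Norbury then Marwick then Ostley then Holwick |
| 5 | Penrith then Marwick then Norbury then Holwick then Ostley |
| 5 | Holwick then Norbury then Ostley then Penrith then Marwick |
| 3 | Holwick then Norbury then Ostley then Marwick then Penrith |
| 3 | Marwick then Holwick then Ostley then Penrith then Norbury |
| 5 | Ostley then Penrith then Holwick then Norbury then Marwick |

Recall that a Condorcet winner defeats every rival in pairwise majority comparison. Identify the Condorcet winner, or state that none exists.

Head-to-head results (35 organisers):
Holwick vs Ostley: Holwick, 26–9.
Holwick vs Penrith: Holwick is ranked higher on 3+5+3+3 = 14 ballots, Penrith on 21. Penrith wins 21–14.
Holwick vs Norbury: 5+3+3+5 = 16 for Holwick, 19 for Norbury — Norbury by 19–16.
Holwick vs Marwick: 18 to 17, Holwick.
Ostley vs Penrith: 3+5+3+3+5 = 19 for Ostley, 16 for Penrith — Ostley by 19–16.
Ostley vs Norbury: 3+5 = 8 for Ostley, 27 for Norbury — Norbury by 27–8.
Ostley vs Marwick: Ostley preferred on 3+2+5+3+5 = 18 ballots; Ostley wins 18–17.
Penrith vs Norbury: Penrith, 19–16.
Penrith vs Marwick: Penrith wins 24–11.
Norbury vs Marwick: Norbury, 22–13.
Every city loses at least once (Holwick loses to Penrith; Ostley loses to Holwick; Penrith loses to Ostley; Norbury loses to Penrith; Marwick loses to Holwick). The majority relation contains the cycle Holwick beats Ostley beats Penrith beats Holwick, so there is no Condorcet winner.

none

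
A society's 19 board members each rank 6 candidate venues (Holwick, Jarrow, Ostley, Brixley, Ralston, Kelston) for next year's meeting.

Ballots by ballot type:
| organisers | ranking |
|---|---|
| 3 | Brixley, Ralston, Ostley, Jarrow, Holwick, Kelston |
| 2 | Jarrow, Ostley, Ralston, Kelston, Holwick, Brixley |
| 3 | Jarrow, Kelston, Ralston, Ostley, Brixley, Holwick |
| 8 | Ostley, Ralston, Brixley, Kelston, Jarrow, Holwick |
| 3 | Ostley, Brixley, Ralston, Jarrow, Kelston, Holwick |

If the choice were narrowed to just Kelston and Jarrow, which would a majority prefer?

Ballots ranking Kelston above Jarrow: 8.
Ballots ranking Jarrow above Kelston: 19 − 8 = 11.
Jarrow wins the head-to-head 11–8.

Jarrow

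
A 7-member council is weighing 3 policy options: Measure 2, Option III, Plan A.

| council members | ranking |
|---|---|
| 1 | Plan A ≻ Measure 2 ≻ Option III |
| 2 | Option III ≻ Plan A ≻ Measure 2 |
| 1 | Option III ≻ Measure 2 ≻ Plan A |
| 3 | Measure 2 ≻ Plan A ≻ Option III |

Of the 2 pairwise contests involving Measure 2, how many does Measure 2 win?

Measure 2 against each rival (7 council members):
Measure 2 vs Option III: Measure 2, 4–3.
Measure 2 vs Plan A: Measure 2 preferred on 1+3 = 4 ballots; Measure 2 wins 4–3.
Measure 2 beats Option III, Plan A — 2 pairwise wins.

2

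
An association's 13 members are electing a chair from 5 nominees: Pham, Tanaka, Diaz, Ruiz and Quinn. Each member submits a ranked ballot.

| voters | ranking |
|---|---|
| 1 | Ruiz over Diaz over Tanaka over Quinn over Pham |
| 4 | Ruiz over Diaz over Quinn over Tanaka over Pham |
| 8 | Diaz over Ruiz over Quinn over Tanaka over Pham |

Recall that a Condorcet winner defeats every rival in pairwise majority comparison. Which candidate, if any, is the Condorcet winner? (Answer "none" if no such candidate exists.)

Diaz

Pairwise majorities:
Pham vs Tanaka: 0 for Pham, 13 for Tanaka — Tanaka by 13–0.
Pham vs Diaz: Pham preferred on 0 ballots; Diaz wins 13–0.
Pham vs Ruiz: Pham is ranked higher on 0 ballots, Ruiz on 13. Ruiz wins 13–0.
Pham vs Quinn: 0 to 13, Quinn.
Tanaka vs Diaz: Tanaka preferred on 0 ballots; Diaz wins 13–0.
Tanaka vs Ruiz: Tanaka is ranked higher on 0 ballots, Ruiz on 13. Ruiz wins 13–0.
Tanaka vs Quinn: 1 to 12, Quinn.
Diaz vs Ruiz: Diaz is ranked higher on 8 ballots, Ruiz on 5. Diaz wins 8–5.
Diaz vs Quinn: 1+4+8 = 13 for Diaz, 0 for Quinn — Diaz by 13–0.
Ruiz vs Quinn: 1+4+8 = 13 for Ruiz, 0 for Quinn — Ruiz by 13–0.
Only Diaz has no losses; Diaz is the Condorcet winner.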